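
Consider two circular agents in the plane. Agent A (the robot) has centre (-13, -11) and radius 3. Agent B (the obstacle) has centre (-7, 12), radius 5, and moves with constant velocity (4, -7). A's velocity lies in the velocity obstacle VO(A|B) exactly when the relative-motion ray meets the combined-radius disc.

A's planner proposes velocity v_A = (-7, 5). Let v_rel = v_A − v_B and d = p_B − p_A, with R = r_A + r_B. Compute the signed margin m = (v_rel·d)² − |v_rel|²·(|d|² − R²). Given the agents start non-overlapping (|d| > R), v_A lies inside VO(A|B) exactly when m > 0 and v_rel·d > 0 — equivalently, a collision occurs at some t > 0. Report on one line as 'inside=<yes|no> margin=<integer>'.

d = (6, 23),  |d|² = 565;  R = 3+5 = 8,  c = 565−8² = 501
v_rel = (-11, 12),  |v_rel|² = 265;  v_rel·d = (-11)·(6) + (12)·(23) = 210
265·t² − 420·t + 501 = 0  ⇒  m = 210² − 265·501 = -88665
m = -88665 < 0,  v_rel·d = 210 > 0  ⇒  outside

inside=no margin=-88665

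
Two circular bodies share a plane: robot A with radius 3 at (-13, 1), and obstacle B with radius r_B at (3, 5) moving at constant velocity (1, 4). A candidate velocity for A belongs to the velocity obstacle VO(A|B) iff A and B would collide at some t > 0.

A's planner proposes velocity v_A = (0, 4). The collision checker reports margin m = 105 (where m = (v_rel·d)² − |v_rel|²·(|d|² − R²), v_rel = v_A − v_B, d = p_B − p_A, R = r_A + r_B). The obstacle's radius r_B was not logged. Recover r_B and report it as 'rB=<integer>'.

m = 105
d = (16, 4);  v_rel = (-1, 0),  |v_rel|² = 1
v_rel×d = (-1)·(4) − (0)·(16) = -4
since m = R²·1 − (-4)²:  R² = (16 + 105) / 1 = 121
R = √121 = 11  ⇒  r_B = 11 − 3 = 8

rB=8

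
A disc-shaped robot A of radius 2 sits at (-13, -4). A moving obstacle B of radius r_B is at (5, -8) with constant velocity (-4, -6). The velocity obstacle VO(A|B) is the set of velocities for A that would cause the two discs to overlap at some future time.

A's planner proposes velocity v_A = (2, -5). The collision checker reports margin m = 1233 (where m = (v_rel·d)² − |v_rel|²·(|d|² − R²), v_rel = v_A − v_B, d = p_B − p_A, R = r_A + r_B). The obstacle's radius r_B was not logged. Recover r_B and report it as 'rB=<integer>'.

m = 1233
d = (18, -4);  v_rel = (6, 1),  |v_rel|² = 37
v_rel×d = (6)·(-4) − (1)·(18) = -42
since m = R²·37 − (-42)²:  R² = (1764 + 1233) / 37 = 81
R = √81 = 9  ⇒  r_B = 9 − 2 = 7

rB=7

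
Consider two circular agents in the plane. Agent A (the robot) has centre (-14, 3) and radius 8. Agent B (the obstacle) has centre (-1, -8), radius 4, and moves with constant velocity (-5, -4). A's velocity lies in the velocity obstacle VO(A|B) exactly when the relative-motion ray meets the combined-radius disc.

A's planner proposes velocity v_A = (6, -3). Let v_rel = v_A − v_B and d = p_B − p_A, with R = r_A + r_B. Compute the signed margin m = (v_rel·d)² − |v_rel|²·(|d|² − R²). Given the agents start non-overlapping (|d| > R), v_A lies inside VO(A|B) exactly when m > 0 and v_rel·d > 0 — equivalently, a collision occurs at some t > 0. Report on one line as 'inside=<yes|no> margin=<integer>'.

d = (13, -11),  |d|² = 290;  R = 8+4 = 12,  c = 290−12² = 146
v_rel = (11, 1),  |v_rel|² = 122;  v_rel·d = (11)·(13) + (1)·(-11) = 132
122·t² − 264·t + 146 = 0  ⇒  m = 132² − 122·146 = -388
m = -388 < 0,  v_rel·d = 132 > 0  ⇒  outside

inside=no margin=-388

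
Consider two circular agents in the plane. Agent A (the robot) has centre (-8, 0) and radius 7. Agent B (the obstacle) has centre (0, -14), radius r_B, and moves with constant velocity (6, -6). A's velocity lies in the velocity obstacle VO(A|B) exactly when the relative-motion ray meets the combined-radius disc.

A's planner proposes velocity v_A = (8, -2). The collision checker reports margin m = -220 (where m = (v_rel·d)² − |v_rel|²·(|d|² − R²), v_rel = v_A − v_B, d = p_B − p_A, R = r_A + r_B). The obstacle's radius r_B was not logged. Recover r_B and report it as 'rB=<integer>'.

m = -220
d = (8, -14);  v_rel = (2, 4),  |v_rel|² = 20
v_rel×d = (2)·(-14) − (4)·(8) = -60
since m = R²·20 − (-60)²:  R² = (3600 + -220) / 20 = 169
R = √169 = 13  ⇒  r_B = 13 − 7 = 6

rB=6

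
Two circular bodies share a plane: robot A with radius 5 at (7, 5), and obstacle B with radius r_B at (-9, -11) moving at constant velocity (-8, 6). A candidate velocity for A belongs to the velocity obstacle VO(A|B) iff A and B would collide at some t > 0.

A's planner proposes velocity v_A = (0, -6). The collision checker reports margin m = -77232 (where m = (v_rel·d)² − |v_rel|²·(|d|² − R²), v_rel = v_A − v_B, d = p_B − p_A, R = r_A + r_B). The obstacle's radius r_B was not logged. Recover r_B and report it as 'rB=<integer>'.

m = -77232
d = (-16, -16);  v_rel = (8, -12),  |v_rel|² = 208
v_rel×d = (8)·(-16) − (-12)·(-16) = -320
since m = R²·208 − (-320)²:  R² = (102400 + -77232) / 208 = 121
R = √121 = 11  ⇒  r_B = 11 − 5 = 6

rB=6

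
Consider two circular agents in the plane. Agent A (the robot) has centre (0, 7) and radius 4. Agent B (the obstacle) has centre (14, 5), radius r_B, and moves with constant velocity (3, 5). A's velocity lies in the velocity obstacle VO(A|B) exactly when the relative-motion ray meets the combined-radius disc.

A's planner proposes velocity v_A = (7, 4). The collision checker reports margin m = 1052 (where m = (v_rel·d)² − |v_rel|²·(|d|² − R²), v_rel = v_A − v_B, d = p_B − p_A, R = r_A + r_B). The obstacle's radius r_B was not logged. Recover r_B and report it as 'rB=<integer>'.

m = 1052
d = (14, -2);  v_rel = (4, -1),  |v_rel|² = 17
v_rel×d = (4)·(-2) − (-1)·(14) = 6
since m = R²·17 − 6²:  R² = (36 + 1052) / 17 = 64
R = √64 = 8  ⇒  r_B = 8 − 4 = 4

rB=4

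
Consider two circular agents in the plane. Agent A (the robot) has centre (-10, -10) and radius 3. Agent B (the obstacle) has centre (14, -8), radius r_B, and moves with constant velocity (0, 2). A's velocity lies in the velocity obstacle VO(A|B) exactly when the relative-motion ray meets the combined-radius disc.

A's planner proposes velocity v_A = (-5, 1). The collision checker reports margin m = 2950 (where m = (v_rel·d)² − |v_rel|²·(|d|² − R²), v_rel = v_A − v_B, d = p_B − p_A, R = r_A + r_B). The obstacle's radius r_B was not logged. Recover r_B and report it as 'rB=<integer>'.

m = 2950
d = (24, 2);  v_rel = (-5, -1),  |v_rel|² = 26
v_rel×d = (-5)·(2) − (-1)·(24) = 14
since m = R²·26 − 14²:  R² = (196 + 2950) / 26 = 121
R = √121 = 11  ⇒  r_B = 11 − 3 = 8

rB=8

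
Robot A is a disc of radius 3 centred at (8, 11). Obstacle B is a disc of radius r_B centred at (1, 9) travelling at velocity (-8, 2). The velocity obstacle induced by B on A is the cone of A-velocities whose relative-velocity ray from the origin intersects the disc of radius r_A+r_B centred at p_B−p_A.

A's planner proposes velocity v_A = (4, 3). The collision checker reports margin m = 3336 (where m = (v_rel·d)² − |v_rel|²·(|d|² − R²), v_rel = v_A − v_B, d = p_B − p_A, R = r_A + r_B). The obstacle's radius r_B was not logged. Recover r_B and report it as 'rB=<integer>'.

m = 3336
d = (-7, -2);  v_rel = (12, 1),  |v_rel|² = 145
v_rel×d = (12)·(-2) − (1)·(-7) = -17
since m = R²·145 − (-17)²:  R² = (289 + 3336) / 145 = 25
R = √25 = 5  ⇒  r_B = 5 − 3 = 2

rB=2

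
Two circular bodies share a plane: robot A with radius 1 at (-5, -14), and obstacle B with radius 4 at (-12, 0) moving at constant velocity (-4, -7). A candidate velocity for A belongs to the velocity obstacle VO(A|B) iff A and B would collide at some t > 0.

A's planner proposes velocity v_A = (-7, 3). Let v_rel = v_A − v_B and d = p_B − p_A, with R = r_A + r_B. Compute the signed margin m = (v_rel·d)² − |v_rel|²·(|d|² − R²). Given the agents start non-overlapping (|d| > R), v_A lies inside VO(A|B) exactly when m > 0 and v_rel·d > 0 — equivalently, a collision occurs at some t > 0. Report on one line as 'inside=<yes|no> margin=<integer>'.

d = (-7, 14),  |d|² = 245;  R = 1+4 = 5,  c = 245−5² = 220
v_rel = (-3, 10),  |v_rel|² = 109;  v_rel·d = (-3)·(-7) + (10)·(14) = 161
109·t² − 322·t + 220 = 0  ⇒  m = 161² − 109·220 = 1941
m = 1941 > 0,  v_rel·d = 161 > 0  ⇒  inside

inside=yes margin=1941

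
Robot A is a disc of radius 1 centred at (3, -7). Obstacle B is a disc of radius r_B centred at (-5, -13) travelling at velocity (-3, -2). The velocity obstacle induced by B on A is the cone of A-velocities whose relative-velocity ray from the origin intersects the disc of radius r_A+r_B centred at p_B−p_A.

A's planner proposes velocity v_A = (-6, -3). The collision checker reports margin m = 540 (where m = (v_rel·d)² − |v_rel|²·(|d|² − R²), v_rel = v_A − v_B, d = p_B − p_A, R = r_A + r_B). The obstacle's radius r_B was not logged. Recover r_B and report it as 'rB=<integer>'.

m = 540
d = (-8, -6);  v_rel = (-3, -1),  |v_rel|² = 10
v_rel×d = (-3)·(-6) − (-1)·(-8) = 10
since m = R²·10 − 10²:  R² = (100 + 540) / 10 = 64
R = √64 = 8  ⇒  r_B = 8 − 1 = 7

rB=7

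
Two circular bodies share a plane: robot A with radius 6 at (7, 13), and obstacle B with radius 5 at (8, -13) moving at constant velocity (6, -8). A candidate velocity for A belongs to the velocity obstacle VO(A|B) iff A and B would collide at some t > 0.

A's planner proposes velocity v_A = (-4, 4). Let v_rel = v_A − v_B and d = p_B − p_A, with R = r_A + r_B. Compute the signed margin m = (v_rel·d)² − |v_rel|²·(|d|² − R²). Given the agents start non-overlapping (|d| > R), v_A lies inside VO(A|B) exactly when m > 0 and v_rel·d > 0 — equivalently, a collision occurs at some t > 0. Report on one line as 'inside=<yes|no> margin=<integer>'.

d = (1, -26),  |d|² = 677;  R = 6+5 = 11,  c = 677−11² = 556
v_rel = (-10, 12),  |v_rel|² = 244;  v_rel·d = (-10)·(1) + (12)·(-26) = -322
244·t² + 644·t + 556 = 0  ⇒  m = (-322)² − 244·556 = -31980
m = -31980 < 0,  v_rel·d = -322 < 0  ⇒  outside

inside=no margin=-31980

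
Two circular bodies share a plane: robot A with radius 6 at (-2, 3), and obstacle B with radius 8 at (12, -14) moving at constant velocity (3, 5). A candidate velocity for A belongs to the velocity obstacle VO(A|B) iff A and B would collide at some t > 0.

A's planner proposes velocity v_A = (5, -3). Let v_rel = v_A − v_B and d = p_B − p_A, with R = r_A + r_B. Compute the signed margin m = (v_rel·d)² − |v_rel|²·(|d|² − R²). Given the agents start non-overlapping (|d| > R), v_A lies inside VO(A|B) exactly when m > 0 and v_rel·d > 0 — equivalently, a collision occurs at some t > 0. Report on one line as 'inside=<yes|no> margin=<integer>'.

d = (14, -17),  |d|² = 485;  R = 6+8 = 14,  c = 485−14² = 289
v_rel = (2, -8),  |v_rel|² = 68;  v_rel·d = (2)·(14) + (-8)·(-17) = 164
68·t² − 328·t + 289 = 0  ⇒  m = 164² − 68·289 = 7244
m = 7244 > 0,  v_rel·d = 164 > 0  ⇒  inside

inside=yes margin=7244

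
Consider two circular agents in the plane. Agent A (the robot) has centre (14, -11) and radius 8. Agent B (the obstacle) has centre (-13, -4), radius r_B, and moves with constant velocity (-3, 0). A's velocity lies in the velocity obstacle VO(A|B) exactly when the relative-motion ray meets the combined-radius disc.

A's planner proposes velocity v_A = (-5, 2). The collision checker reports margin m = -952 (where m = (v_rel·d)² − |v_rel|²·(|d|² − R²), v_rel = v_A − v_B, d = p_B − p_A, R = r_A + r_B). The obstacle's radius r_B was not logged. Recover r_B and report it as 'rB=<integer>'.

m = -952
d = (-27, 7);  v_rel = (-2, 2),  |v_rel|² = 8
v_rel×d = (-2)·(7) − (2)·(-27) = 40
since m = R²·8 − 40²:  R² = (1600 + -952) / 8 = 81
R = √81 = 9  ⇒  r_B = 9 − 8 = 1

rB=1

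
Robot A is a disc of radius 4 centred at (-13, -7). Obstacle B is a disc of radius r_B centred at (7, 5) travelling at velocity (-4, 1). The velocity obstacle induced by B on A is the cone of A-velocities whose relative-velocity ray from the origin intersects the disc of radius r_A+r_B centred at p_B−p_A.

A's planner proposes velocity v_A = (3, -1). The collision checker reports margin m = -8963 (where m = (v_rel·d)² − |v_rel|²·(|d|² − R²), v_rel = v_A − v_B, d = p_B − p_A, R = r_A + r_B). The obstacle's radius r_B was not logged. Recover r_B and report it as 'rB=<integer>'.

m = -8963
d = (20, 12);  v_rel = (7, -2),  |v_rel|² = 53
v_rel×d = (7)·(12) − (-2)·(20) = 124
since m = R²·53 − 124²:  R² = (15376 + -8963) / 53 = 121
R = √121 = 11  ⇒  r_B = 11 − 4 = 7

rB=7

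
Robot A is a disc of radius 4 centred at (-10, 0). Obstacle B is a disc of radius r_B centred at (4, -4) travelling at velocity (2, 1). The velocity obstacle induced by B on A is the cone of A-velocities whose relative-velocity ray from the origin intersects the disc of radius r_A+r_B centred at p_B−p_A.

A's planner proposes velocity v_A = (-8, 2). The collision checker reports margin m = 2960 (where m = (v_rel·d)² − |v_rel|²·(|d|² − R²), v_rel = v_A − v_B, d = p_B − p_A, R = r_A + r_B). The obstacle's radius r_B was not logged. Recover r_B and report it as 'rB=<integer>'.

m = 2960
d = (14, -4);  v_rel = (-10, 1),  |v_rel|² = 101
v_rel×d = (-10)·(-4) − (1)·(14) = 26
since m = R²·101 − 26²:  R² = (676 + 2960) / 101 = 36
R = √36 = 6  ⇒  r_B = 6 − 4 = 2

rB=2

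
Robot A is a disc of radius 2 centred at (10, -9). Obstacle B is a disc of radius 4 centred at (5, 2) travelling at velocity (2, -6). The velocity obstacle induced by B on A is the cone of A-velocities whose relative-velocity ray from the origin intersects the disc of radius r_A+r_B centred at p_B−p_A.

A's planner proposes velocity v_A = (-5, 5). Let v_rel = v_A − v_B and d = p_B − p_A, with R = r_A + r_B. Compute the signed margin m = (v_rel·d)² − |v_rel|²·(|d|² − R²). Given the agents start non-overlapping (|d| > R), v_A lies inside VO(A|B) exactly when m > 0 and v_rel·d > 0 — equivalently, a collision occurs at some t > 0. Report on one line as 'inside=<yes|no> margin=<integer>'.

d = (-5, 11),  |d|² = 146;  R = 2+4 = 6,  c = 146−6² = 110
v_rel = (-7, 11),  |v_rel|² = 170;  v_rel·d = (-7)·(-5) + (11)·(11) = 156
170·t² − 312·t + 110 = 0  ⇒  m = 156² − 170·110 = 5636
m = 5636 > 0,  v_rel·d = 156 > 0  ⇒  inside

inside=yes margin=5636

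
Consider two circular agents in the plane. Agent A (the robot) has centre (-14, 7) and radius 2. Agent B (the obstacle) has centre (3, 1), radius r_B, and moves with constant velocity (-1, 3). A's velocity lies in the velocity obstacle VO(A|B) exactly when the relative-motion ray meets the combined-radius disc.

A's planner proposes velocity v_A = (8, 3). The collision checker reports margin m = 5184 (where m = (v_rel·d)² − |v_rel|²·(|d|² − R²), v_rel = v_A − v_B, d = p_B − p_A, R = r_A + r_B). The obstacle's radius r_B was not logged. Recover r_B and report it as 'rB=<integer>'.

m = 5184
d = (17, -6);  v_rel = (9, 0),  |v_rel|² = 81
v_rel×d = (9)·(-6) − (0)·(17) = -54
since m = R²·81 − (-54)²:  R² = (2916 + 5184) / 81 = 100
R = √100 = 10  ⇒  r_B = 10 − 2 = 8

rB=8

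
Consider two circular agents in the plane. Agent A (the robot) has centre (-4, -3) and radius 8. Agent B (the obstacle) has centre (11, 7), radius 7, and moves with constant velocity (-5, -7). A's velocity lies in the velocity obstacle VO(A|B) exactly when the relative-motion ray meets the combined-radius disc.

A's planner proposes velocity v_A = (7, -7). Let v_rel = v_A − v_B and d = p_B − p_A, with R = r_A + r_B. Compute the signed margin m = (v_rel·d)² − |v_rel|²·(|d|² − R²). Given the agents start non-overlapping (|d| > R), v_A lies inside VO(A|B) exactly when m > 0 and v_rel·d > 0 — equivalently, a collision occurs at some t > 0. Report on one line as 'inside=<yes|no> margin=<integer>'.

d = (15, 10),  |d|² = 325;  R = 8+7 = 15,  c = 325−15² = 100
v_rel = (12, 0),  |v_rel|² = 144;  v_rel·d = (12)·(15) + (0)·(10) = 180
144·t² − 360·t + 100 = 0  ⇒  m = 180² − 144·100 = 18000
m = 18000 > 0,  v_rel·d = 180 > 0  ⇒  inside

inside=yes margin=18000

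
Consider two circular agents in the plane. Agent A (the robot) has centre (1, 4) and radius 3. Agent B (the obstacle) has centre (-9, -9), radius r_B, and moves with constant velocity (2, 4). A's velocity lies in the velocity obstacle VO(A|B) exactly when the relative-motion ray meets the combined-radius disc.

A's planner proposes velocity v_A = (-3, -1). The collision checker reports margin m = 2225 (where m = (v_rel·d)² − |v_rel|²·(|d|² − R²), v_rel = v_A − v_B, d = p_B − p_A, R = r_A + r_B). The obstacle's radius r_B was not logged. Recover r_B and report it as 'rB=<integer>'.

m = 2225
d = (-10, -13);  v_rel = (-5, -5),  |v_rel|² = 50
v_rel×d = (-5)·(-13) − (-5)·(-10) = 15
since m = R²·50 − 15²:  R² = (225 + 2225) / 50 = 49
R = √49 = 7  ⇒  r_B = 7 − 3 = 4

rB=4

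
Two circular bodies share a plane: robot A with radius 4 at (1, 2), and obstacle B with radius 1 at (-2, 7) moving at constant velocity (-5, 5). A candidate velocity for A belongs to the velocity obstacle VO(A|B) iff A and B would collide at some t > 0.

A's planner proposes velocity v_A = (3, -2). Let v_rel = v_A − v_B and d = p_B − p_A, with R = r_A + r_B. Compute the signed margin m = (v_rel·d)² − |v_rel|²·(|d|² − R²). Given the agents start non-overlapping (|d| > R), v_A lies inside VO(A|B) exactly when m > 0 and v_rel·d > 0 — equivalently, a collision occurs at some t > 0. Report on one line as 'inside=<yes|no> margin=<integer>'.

d = (-3, 5),  |d|² = 34;  R = 4+1 = 5,  c = 34−5² = 9
v_rel = (8, -7),  |v_rel|² = 113;  v_rel·d = (8)·(-3) + (-7)·(5) = -59
113·t² + 118·t + 9 = 0  ⇒  m = (-59)² − 113·9 = 2464
m = 2464 > 0,  v_rel·d = -59 < 0  ⇒  outside

inside=no margin=2464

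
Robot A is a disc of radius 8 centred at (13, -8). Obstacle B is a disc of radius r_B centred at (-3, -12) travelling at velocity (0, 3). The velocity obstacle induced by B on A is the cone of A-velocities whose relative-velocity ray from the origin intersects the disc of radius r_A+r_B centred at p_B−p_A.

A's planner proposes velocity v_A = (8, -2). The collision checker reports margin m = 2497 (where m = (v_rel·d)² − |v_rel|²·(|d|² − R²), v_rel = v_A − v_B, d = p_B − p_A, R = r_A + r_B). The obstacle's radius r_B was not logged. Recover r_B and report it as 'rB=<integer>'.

m = 2497
d = (-16, -4);  v_rel = (8, -5),  |v_rel|² = 89
v_rel×d = (8)·(-4) − (-5)·(-16) = -112
since m = R²·89 − (-112)²:  R² = (12544 + 2497) / 89 = 169
R = √169 = 13  ⇒  r_B = 13 − 8 = 5

rB=5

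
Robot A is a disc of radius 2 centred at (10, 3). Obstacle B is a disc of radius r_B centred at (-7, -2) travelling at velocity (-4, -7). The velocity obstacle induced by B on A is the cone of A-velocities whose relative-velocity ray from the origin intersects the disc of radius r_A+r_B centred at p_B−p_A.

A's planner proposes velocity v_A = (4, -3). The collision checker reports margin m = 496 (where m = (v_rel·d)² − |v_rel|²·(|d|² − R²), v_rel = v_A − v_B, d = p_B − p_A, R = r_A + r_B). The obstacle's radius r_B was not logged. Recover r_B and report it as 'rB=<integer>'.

m = 496
d = (-17, -5);  v_rel = (8, 4),  |v_rel|² = 80
v_rel×d = (8)·(-5) − (4)·(-17) = 28
since m = R²·80 − 28²:  R² = (784 + 496) / 80 = 16
R = √16 = 4  ⇒  r_B = 4 − 2 = 2

rB=2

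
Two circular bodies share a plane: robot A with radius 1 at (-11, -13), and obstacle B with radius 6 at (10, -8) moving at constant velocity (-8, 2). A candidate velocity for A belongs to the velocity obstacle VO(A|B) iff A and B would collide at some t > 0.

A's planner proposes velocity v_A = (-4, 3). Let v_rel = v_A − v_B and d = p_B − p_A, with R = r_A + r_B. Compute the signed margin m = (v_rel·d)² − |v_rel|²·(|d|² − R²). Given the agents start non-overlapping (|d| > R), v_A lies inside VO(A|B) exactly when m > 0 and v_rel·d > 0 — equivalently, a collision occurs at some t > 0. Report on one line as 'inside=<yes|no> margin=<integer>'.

d = (21, 5),  |d|² = 466;  R = 1+6 = 7,  c = 466−7² = 417
v_rel = (4, 1),  |v_rel|² = 17;  v_rel·d = (4)·(21) + (1)·(5) = 89
17·t² − 178·t + 417 = 0  ⇒  m = 89² − 17·417 = 832
m = 832 > 0,  v_rel·d = 89 > 0  ⇒  inside

inside=yes margin=832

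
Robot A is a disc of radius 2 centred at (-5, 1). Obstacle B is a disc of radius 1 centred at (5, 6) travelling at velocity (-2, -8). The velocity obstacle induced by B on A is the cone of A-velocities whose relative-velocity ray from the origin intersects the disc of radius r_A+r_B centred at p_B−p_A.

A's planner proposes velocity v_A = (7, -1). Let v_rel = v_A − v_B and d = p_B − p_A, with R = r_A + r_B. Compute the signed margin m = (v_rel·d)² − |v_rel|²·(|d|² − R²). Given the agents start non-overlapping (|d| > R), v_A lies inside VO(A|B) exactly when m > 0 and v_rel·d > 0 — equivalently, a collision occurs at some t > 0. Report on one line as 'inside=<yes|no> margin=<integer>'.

d = (10, 5),  |d|² = 125;  R = 2+1 = 3,  c = 125−3² = 116
v_rel = (9, 7),  |v_rel|² = 130;  v_rel·d = (9)·(10) + (7)·(5) = 125
130·t² − 250·t + 116 = 0  ⇒  m = 125² − 130·116 = 545
m = 545 > 0,  v_rel·d = 125 > 0  ⇒  inside

inside=yes margin=545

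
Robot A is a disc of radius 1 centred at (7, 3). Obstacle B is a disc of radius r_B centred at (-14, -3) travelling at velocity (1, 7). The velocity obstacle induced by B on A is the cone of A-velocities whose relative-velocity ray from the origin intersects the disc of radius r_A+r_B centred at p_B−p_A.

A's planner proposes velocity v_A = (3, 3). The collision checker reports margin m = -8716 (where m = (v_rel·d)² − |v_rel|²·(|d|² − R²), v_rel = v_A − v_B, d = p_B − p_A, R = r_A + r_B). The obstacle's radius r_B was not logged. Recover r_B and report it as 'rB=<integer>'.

m = -8716
d = (-21, -6);  v_rel = (2, -4),  |v_rel|² = 20
v_rel×d = (2)·(-6) − (-4)·(-21) = -96
since m = R²·20 − (-96)²:  R² = (9216 + -8716) / 20 = 25
R = √25 = 5  ⇒  r_B = 5 − 1 = 4

rB=4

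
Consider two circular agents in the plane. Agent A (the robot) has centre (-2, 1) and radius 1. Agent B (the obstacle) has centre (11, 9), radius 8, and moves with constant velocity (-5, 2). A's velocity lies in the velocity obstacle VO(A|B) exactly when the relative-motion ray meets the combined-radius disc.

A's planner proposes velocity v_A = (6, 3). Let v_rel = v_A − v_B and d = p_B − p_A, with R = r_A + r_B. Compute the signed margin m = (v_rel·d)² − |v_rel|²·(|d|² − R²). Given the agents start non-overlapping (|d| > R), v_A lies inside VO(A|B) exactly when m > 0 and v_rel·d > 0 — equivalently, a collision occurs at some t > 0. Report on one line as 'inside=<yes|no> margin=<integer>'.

d = (13, 8),  |d|² = 233;  R = 1+8 = 9,  c = 233−9² = 152
v_rel = (11, 1),  |v_rel|² = 122;  v_rel·d = (11)·(13) + (1)·(8) = 151
122·t² − 302·t + 152 = 0  ⇒  m = 151² − 122·152 = 4257
m = 4257 > 0,  v_rel·d = 151 > 0  ⇒  inside

inside=yes margin=4257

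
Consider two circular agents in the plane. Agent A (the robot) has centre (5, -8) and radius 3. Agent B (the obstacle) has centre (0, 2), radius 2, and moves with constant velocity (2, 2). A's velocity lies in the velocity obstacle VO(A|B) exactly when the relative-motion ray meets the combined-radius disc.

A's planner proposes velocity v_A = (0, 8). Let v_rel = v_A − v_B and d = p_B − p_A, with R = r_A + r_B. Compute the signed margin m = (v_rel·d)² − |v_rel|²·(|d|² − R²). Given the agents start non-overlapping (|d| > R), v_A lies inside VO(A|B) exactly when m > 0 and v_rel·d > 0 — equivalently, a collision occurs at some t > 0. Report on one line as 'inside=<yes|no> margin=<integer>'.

d = (-5, 10),  |d|² = 125;  R = 3+2 = 5,  c = 125−5² = 100
v_rel = (-2, 6),  |v_rel|² = 40;  v_rel·d = (-2)·(-5) + (6)·(10) = 70
40·t² − 140·t + 100 = 0  ⇒  m = 70² − 40·100 = 900
m = 900 > 0,  v_rel·d = 70 > 0  ⇒  inside

inside=yes margin=900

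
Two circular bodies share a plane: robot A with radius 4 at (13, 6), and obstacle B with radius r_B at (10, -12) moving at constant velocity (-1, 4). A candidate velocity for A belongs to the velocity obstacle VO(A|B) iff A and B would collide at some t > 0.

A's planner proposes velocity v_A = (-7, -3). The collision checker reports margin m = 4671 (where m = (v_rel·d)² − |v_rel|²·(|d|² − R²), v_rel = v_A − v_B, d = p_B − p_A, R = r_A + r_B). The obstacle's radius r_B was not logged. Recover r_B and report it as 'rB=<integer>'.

m = 4671
d = (-3, -18);  v_rel = (-6, -7),  |v_rel|² = 85
v_rel×d = (-6)·(-18) − (-7)·(-3) = 87
since m = R²·85 − 87²:  R² = (7569 + 4671) / 85 = 144
R = √144 = 12  ⇒  r_B = 12 − 4 = 8

rB=8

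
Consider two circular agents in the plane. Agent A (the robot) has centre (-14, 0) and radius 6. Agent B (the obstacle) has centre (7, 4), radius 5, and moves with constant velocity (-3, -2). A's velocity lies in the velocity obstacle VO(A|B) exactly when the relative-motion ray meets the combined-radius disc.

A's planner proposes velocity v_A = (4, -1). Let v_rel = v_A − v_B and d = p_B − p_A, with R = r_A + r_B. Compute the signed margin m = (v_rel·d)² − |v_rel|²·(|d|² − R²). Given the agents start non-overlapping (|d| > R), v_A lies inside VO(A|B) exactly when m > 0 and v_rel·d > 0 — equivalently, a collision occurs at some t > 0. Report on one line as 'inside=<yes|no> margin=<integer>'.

d = (21, 4),  |d|² = 457;  R = 6+5 = 11,  c = 457−11² = 336
v_rel = (7, 1),  |v_rel|² = 50;  v_rel·d = (7)·(21) + (1)·(4) = 151
50·t² − 302·t + 336 = 0  ⇒  m = 151² − 50·336 = 6001
m = 6001 > 0,  v_rel·d = 151 > 0  ⇒  inside

inside=yes margin=6001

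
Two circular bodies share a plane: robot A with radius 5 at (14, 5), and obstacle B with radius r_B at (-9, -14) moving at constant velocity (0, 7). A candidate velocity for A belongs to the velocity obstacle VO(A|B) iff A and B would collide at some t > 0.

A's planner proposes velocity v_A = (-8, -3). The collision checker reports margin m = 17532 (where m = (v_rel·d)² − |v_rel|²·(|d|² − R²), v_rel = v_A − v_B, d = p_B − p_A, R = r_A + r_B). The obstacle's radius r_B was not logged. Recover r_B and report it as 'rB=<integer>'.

m = 17532
d = (-23, -19);  v_rel = (-8, -10),  |v_rel|² = 164
v_rel×d = (-8)·(-19) − (-10)·(-23) = -78
since m = R²·164 − (-78)²:  R² = (6084 + 17532) / 164 = 144
R = √144 = 12  ⇒  r_B = 12 − 5 = 7

rB=7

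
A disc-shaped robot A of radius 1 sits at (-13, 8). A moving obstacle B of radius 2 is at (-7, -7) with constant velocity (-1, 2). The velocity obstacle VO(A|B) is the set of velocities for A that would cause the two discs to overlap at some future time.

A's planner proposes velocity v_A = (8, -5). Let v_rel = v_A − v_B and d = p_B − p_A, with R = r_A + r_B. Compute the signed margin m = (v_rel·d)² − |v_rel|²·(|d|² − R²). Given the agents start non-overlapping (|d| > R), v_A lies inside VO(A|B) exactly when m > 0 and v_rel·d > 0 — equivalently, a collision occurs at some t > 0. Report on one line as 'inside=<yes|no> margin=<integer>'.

d = (6, -15),  |d|² = 261;  R = 1+2 = 3,  c = 261−3² = 252
v_rel = (9, -7),  |v_rel|² = 130;  v_rel·d = (9)·(6) + (-7)·(-15) = 159
130·t² − 318·t + 252 = 0  ⇒  m = 159² − 130·252 = -7479
m = -7479 < 0,  v_rel·d = 159 > 0  ⇒  outside

inside=no margin=-7479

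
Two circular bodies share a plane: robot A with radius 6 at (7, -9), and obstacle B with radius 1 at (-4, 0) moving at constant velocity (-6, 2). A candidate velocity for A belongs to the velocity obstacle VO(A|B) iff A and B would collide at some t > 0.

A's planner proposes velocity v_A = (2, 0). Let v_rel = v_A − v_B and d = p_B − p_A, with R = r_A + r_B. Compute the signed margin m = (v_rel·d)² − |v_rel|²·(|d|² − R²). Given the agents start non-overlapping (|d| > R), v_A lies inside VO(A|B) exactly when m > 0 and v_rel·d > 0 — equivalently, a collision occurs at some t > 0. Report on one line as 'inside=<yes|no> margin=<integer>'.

d = (-11, 9),  |d|² = 202;  R = 6+1 = 7,  c = 202−7² = 153
v_rel = (8, -2),  |v_rel|² = 68;  v_rel·d = (8)·(-11) + (-2)·(9) = -106
68·t² + 212·t + 153 = 0  ⇒  m = (-106)² − 68·153 = 832
m = 832 > 0,  v_rel·d = -106 < 0  ⇒  outside

inside=no margin=832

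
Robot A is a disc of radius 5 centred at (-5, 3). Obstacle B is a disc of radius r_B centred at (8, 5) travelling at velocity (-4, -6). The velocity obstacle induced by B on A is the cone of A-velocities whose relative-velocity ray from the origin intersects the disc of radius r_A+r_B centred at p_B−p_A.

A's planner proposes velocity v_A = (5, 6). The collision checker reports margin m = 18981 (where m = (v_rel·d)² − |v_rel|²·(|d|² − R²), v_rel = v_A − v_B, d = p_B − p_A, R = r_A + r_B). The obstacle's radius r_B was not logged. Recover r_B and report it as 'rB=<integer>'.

m = 18981
d = (13, 2);  v_rel = (9, 12),  |v_rel|² = 225
v_rel×d = (9)·(2) − (12)·(13) = -138
since m = R²·225 − (-138)²:  R² = (19044 + 18981) / 225 = 169
R = √169 = 13  ⇒  r_B = 13 − 5 = 8

rB=8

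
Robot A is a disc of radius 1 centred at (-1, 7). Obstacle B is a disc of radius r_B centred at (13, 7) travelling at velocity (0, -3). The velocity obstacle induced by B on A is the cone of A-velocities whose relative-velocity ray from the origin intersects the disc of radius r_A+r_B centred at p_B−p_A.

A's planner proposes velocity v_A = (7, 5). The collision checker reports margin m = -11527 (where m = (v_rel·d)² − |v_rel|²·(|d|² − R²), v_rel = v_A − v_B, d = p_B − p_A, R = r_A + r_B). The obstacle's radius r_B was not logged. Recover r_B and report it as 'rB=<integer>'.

m = -11527
d = (14, 0);  v_rel = (7, 8),  |v_rel|² = 113
v_rel×d = (7)·(0) − (8)·(14) = -112
since m = R²·113 − (-112)²:  R² = (12544 + -11527) / 113 = 9
R = √9 = 3  ⇒  r_B = 3 − 1 = 2

rB=2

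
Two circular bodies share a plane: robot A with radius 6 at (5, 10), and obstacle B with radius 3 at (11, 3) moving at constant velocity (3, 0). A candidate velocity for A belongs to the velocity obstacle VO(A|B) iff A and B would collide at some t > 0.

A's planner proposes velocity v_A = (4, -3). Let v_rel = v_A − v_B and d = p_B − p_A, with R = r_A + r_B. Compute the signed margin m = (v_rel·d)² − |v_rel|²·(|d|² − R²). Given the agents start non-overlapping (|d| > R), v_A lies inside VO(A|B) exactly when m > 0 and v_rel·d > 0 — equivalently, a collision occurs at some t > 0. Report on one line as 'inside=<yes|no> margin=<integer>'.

d = (6, -7),  |d|² = 85;  R = 6+3 = 9,  c = 85−9² = 4
v_rel = (1, -3),  |v_rel|² = 10;  v_rel·d = (1)·(6) + (-3)·(-7) = 27
10·t² − 54·t + 4 = 0  ⇒  m = 27² − 10·4 = 689
m = 689 > 0,  v_rel·d = 27 > 0  ⇒  inside

inside=yes margin=689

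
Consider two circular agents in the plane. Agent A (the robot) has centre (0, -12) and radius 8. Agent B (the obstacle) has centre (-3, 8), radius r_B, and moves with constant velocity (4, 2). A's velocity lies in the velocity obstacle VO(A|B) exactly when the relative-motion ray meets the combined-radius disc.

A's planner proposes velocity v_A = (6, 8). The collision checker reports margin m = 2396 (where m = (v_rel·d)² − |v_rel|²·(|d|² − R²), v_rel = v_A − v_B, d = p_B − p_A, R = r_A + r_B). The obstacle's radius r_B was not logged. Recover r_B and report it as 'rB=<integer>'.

m = 2396
d = (-3, 20);  v_rel = (2, 6),  |v_rel|² = 40
v_rel×d = (2)·(20) − (6)·(-3) = 58
since m = R²·40 − 58²:  R² = (3364 + 2396) / 40 = 144
R = √144 = 12  ⇒  r_B = 12 − 8 = 4

rB=4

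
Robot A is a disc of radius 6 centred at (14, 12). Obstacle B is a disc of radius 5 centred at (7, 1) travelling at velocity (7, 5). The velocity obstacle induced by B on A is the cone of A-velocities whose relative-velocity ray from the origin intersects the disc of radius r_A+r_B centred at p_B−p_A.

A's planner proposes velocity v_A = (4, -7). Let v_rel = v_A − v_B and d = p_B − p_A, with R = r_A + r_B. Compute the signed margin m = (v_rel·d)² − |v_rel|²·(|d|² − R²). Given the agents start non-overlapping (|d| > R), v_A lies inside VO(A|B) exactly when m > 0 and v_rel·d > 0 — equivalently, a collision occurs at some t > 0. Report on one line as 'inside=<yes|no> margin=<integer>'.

d = (-7, -11),  |d|² = 170;  R = 6+5 = 11,  c = 170−11² = 49
v_rel = (-3, -12),  |v_rel|² = 153;  v_rel·d = (-3)·(-7) + (-12)·(-11) = 153
153·t² − 306·t + 49 = 0  ⇒  m = 153² − 153·49 = 15912
m = 15912 > 0,  v_rel·d = 153 > 0  ⇒  inside

inside=yes margin=15912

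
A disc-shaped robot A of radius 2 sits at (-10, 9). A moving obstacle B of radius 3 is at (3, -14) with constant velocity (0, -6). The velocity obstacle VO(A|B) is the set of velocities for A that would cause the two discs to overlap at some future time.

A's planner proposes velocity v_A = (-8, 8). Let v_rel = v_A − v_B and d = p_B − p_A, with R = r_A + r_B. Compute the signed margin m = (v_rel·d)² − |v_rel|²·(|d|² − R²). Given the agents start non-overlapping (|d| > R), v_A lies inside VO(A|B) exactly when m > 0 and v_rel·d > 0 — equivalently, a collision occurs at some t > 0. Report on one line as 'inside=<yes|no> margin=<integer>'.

d = (13, -23),  |d|² = 698;  R = 2+3 = 5,  c = 698−5² = 673
v_rel = (-8, 14),  |v_rel|² = 260;  v_rel·d = (-8)·(13) + (14)·(-23) = -426
260·t² + 852·t + 673 = 0  ⇒  m = (-426)² − 260·673 = 6496
m = 6496 > 0,  v_rel·d = -426 < 0  ⇒  outside

inside=no margin=6496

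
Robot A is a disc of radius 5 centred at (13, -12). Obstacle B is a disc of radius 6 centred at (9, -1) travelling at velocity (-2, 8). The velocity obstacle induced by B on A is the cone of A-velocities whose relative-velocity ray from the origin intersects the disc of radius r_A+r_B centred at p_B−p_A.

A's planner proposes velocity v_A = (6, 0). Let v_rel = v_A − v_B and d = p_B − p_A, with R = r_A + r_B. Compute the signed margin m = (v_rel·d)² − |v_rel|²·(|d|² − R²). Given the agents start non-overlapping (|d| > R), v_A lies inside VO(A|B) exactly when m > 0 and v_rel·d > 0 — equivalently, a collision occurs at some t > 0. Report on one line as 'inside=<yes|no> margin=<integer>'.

d = (-4, 11),  |d|² = 137;  R = 5+6 = 11,  c = 137−11² = 16
v_rel = (8, -8),  |v_rel|² = 128;  v_rel·d = (8)·(-4) + (-8)·(11) = -120
128·t² + 240·t + 16 = 0  ⇒  m = (-120)² − 128·16 = 12352
m = 12352 > 0,  v_rel·d = -120 < 0  ⇒  outside

inside=no margin=12352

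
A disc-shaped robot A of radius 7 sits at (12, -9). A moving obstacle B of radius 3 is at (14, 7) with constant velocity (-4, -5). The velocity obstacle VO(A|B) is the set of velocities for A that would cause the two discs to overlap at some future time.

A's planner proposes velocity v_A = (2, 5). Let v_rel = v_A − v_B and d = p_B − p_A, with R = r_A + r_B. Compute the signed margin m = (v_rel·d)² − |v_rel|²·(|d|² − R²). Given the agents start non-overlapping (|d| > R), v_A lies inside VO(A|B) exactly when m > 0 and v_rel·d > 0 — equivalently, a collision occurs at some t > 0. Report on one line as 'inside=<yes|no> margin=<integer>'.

d = (2, 16),  |d|² = 260;  R = 7+3 = 10,  c = 260−10² = 160
v_rel = (6, 10),  |v_rel|² = 136;  v_rel·d = (6)·(2) + (10)·(16) = 172
136·t² − 344·t + 160 = 0  ⇒  m = 172² − 136·160 = 7824
m = 7824 > 0,  v_rel·d = 172 > 0  ⇒  inside

inside=yes margin=7824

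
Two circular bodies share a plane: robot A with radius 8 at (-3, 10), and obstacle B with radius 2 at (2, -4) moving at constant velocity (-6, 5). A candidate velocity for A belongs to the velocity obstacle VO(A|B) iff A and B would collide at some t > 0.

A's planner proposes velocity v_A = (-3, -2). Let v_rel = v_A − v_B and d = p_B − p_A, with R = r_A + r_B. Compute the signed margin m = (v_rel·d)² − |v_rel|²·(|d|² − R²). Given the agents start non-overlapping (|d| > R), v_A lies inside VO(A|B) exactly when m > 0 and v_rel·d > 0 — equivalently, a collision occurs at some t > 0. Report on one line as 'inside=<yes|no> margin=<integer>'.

d = (5, -14),  |d|² = 221;  R = 8+2 = 10,  c = 221−10² = 121
v_rel = (3, -7),  |v_rel|² = 58;  v_rel·d = (3)·(5) + (-7)·(-14) = 113
58·t² − 226·t + 121 = 0  ⇒  m = 113² − 58·121 = 5751
m = 5751 > 0,  v_rel·d = 113 > 0  ⇒  inside

inside=yes margin=5751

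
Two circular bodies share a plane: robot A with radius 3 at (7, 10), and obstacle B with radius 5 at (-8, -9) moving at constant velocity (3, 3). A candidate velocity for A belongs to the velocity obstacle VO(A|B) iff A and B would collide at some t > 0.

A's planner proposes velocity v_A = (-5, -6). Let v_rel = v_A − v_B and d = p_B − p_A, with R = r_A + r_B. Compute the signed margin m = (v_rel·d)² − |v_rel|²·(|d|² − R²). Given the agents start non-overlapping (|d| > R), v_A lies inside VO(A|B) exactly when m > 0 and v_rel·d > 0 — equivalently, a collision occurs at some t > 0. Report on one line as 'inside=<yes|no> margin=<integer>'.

d = (-15, -19),  |d|² = 586;  R = 3+5 = 8,  c = 586−8² = 522
v_rel = (-8, -9),  |v_rel|² = 145;  v_rel·d = (-8)·(-15) + (-9)·(-19) = 291
145·t² − 582·t + 522 = 0  ⇒  m = 291² − 145·522 = 8991
m = 8991 > 0,  v_rel·d = 291 > 0  ⇒  inside

inside=yes margin=8991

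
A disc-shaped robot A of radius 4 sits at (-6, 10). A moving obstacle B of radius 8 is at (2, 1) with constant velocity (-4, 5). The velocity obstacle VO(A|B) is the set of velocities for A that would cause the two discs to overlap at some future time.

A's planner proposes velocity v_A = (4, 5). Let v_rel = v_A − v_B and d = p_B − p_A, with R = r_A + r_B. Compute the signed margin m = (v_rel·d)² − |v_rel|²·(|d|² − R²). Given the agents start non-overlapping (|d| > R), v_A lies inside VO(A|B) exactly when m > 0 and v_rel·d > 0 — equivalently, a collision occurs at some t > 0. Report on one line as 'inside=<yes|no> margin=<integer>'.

d = (8, -9),  |d|² = 145;  R = 4+8 = 12,  c = 145−12² = 1
v_rel = (8, 0),  |v_rel|² = 64;  v_rel·d = (8)·(8) + (0)·(-9) = 64
64·t² − 128·t + 1 = 0  ⇒  m = 64² − 64·1 = 4032
m = 4032 > 0,  v_rel·d = 64 > 0  ⇒  inside

inside=yes margin=4032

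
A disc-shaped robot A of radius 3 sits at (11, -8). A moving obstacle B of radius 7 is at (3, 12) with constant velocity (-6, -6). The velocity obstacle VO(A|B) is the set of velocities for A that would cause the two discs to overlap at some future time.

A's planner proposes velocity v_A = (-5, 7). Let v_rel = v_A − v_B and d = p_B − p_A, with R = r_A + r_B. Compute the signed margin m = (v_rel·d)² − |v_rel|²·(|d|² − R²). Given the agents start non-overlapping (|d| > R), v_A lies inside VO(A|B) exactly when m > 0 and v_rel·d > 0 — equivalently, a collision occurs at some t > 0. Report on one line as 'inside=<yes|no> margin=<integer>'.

d = (-8, 20),  |d|² = 464;  R = 3+7 = 10,  c = 464−10² = 364
v_rel = (1, 13),  |v_rel|² = 170;  v_rel·d = (1)·(-8) + (13)·(20) = 252
170·t² − 504·t + 364 = 0  ⇒  m = 252² − 170·364 = 1624
m = 1624 > 0,  v_rel·d = 252 > 0  ⇒  inside

inside=yes margin=1624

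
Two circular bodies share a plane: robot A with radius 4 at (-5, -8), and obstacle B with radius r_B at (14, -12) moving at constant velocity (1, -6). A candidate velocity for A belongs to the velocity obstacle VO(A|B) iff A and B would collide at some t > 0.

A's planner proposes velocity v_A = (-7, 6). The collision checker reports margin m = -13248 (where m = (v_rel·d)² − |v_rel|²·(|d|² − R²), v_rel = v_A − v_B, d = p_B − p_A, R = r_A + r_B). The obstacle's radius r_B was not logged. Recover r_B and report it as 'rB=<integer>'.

m = -13248
d = (19, -4);  v_rel = (-8, 12),  |v_rel|² = 208
v_rel×d = (-8)·(-4) − (12)·(19) = -196
since m = R²·208 − (-196)²:  R² = (38416 + -13248) / 208 = 121
R = √121 = 11  ⇒  r_B = 11 − 4 = 7

rB=7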